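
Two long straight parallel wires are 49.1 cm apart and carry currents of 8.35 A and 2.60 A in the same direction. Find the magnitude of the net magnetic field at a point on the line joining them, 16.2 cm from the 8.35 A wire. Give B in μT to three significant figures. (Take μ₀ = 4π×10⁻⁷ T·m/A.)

B ≈ 8.73 μT

Each long wire gives B = μ₀I/(2πd). Distances are d₁ = 0.162 m and d₂ = 0.329 m.
B₁ = 1.03×10⁻⁵ T, B₂ = 1.58×10⁻⁶ T.
Between parallel currents the two contributions point in opposite directions, so they subtract. B = |B₁ − B₂| = |1.03×10⁻⁵ − 1.58×10⁻⁶| = 8.73×10⁻⁶ T.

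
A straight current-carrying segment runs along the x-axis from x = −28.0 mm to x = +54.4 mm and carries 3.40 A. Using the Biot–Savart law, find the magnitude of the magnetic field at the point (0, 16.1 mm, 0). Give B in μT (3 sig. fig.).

B ≈ 38.6 μT

For a finite straight segment, B = (μ₀I/4πd)(sinθ₁ + sinθ₂), where θ₁, θ₂ are the angles from the perpendicular to each end.
The perpendicular distance is d = 0.0161 m; the end-offsets along the wire are a = 0.028 m and b = 0.0544 m.
sinθ₁ = 0.028/√(0.028²+0.0161²) = 0.8669; sinθ₂ = 0.0544/√(0.0544²+0.0161²) = 0.9589.
B = (4π×10⁻⁷ × 3.40) / (4π × 0.0161) × (0.8669 + 0.9589) = 3.86×10⁻⁵ T.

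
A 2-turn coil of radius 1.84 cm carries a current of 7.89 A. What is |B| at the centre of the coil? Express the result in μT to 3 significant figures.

B ≈ 539 μT

For an N-turn flat coil, B = Nμ₀I/(2R) with R = 0.0184 m.
B = 2 × 2.69×10⁻⁴ T = 5.39×10⁻⁴ T.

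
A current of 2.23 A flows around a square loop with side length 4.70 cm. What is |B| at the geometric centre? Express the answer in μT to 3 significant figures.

B ≈ 53.7 μT

Each side is a finite straight segment at perpendicular distance d = a/(2 tan(π/4)) = 0.0235 m from the centre, with end-angles ±π/4.
One side contributes B₁ = (μ₀I/4πd)·2 sin(π/4) = 1.34×10⁻⁵ T.
All 4 sides add in the same direction: B = 4 × 1.34×10⁻⁵ = 5.37×10⁻⁵ T.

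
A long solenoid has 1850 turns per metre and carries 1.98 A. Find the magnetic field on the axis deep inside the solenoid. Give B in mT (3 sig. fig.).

B ≈ 4.60 mT

Inside a long solenoid, B = μ₀nI with n = 1850 turns/m.
B = 4π×10⁻⁷ × 1850 × 1.98 = 4.60×10⁻³ T.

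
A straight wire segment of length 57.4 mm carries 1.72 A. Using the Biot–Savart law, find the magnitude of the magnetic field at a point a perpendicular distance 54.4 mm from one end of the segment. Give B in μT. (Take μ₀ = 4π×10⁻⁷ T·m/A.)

B ≈ 2.29 μT

For a finite straight segment, B = (μ₀I/4πd)(sinθ₁ + sinθ₂), where θ₁, θ₂ are the angles from the perpendicular to each end.
The perpendicular foot is at one end, so the two end-offsets along the wire are 0 and L = 0.0574 m.
sinθ₁ = 0/√(0²+0.0544²) = 0.0000; sinθ₂ = 0.0574/√(0.0574²+0.0544²) = 0.7258.
B = (4π×10⁻⁷ × 1.72) / (4π × 0.0544) × (0.0000 + 0.7258) = 2.29×10⁻⁶ T.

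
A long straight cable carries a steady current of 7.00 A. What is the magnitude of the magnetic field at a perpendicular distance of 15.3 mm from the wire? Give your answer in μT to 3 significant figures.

For an infinitely long straight wire, B = μ₀I/(2πd).
B = (4π×10⁻⁷ × 7.00) / (2π × 0.0153) = 9.15×10⁻⁵ T.

B ≈ 91.5 μT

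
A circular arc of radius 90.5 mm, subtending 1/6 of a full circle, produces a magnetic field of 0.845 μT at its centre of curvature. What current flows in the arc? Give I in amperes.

I ≈ 0.730 A

For a circular arc, B = μ₀Iφ/(4πR) with φ in radians; here φ = 1.047 rad.
So I = 4πRB/(μ₀φ) = 4π × 0.0905 × 8.45×10⁻⁷ / (4π×10⁻⁷ × 1.047) = 0.730 A.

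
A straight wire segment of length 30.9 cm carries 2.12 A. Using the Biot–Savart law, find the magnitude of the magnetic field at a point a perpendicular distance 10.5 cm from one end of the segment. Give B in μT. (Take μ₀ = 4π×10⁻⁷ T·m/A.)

For a finite straight segment, B = (μ₀I/4πd)(sinθ₁ + sinθ₂), where θ₁, θ₂ are the angles from the perpendicular to each end.
The perpendicular foot is at one end, so the two end-offsets along the wire are 0 and L = 0.309 m.
sinθ₁ = 0/√(0²+0.105²) = 0.0000; sinθ₂ = 0.309/√(0.309²+0.105²) = 0.9468.
B = (4π×10⁻⁷ × 2.12) / (4π × 0.105) × (0.0000 + 0.9468) = 1.91×10⁻⁶ T.

B ≈ 1.91 μT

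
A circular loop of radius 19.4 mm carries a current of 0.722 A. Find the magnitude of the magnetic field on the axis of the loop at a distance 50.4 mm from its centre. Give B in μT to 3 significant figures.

B ≈ 1.08 μT

On the axis of a circular loop, B = μ₀IR² / [2(R²+z²)^(3/2)].
R² + z² = (0.0194)² + (0.0504)² = 0.002917 m², and (R²+z²)^(3/2) = 1.58×10⁻⁴ m³.
B = (4π×10⁻⁷ × 0.722 × 0.0003764) / (2 × 1.58×10⁻⁴) = 1.08×10⁻⁶ T.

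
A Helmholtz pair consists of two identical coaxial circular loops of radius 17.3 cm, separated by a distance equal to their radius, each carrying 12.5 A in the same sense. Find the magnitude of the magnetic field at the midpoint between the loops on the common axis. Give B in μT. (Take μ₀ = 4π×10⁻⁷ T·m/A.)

B ≈ 65.0 μT

Each loop contributes B = μ₀IR²/[2(R²+z²)^(3/2)] on the axis, with z measured from that loop.
Loop 1 (z = 0.0865 m): B₁ = 3.25×10⁻⁵ T. Loop 2 (z = 0.0865 m): B₂ = 3.25×10⁻⁵ T.
The fields add: B = B₁ + B₂ = 6.50×10⁻⁵ T.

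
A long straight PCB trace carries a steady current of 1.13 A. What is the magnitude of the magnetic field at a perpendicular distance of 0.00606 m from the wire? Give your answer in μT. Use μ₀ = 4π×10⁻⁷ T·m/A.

For an infinitely long straight wire, B = μ₀I/(2πd).
B = (4π×10⁻⁷ × 1.13) / (2π × 0.00606) = 3.73×10⁻⁵ T.

B ≈ 37.3 μT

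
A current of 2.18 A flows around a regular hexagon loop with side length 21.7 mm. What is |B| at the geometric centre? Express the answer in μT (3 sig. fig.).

B ≈ 69.6 μT

Each side is a finite straight segment at perpendicular distance d = a/(2 tan(π/6)) = 0.01879 m from the centre, with end-angles ±π/6.
One side contributes B₁ = (μ₀I/4πd)·2 sin(π/6) = 1.16×10⁻⁵ T.
All 6 sides add in the same direction: B = 6 × 1.16×10⁻⁵ = 6.96×10⁻⁵ T.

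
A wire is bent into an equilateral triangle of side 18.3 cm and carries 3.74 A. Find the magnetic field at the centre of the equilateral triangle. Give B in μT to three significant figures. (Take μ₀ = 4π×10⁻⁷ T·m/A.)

B ≈ 36.8 μT

Each side is a finite straight segment at perpendicular distance d = a/(2 tan(π/3)) = 0.05283 m from the centre, with end-angles ±π/3.
One side contributes B₁ = (μ₀I/4πd)·2 sin(π/3) = 1.23×10⁻⁵ T.
All 3 sides add in the same direction: B = 3 × 1.23×10⁻⁵ = 3.68×10⁻⁵ T.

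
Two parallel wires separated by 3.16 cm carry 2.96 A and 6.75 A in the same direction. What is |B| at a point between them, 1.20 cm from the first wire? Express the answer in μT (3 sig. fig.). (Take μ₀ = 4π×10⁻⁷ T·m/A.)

Each long wire gives B = μ₀I/(2πd). Distances are d₁ = 0.012 m and d₂ = 0.0196 m.
B₁ = 4.93×10⁻⁵ T, B₂ = 6.89×10⁻⁵ T.
Between parallel currents the two contributions point in opposite directions, so they subtract. B = |B₁ − B₂| = |4.93×10⁻⁵ − 6.89×10⁻⁵| = 1.95×10⁻⁵ T.

B ≈ 19.5 μT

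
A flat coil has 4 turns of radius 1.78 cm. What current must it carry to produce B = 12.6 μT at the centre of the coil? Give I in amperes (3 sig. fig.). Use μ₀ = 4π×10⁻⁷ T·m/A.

For an N-turn coil, B = Nμ₀I/(2R) with R = 0.0178 m, so I = 2RB/(Nμ₀) = 2 × 0.0178 × 1.26×10⁻⁵ / (4 × 4π×10⁻⁷) = 8.92×10⁻² A.

I ≈ 0.0892 A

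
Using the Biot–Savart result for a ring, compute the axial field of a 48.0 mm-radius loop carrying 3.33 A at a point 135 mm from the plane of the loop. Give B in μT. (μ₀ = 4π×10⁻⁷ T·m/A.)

B ≈ 1.64 μT

On the axis of a circular loop, B = μ₀IR² / [2(R²+z²)^(3/2)].
R² + z² = (0.048)² + (0.135)² = 0.02053 m², and (R²+z²)^(3/2) = 2.94×10⁻³ m³.
B = (4π×10⁻⁷ × 3.33 × 0.002304) / (2 × 2.94×10⁻³) = 1.64×10⁻⁶ T.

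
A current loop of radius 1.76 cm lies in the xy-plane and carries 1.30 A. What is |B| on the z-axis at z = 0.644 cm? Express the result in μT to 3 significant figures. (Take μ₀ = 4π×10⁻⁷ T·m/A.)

On the axis of a circular loop, B = μ₀IR² / [2(R²+z²)^(3/2)].
R² + z² = (0.0176)² + (0.00644)² = 0.0003512 m², and (R²+z²)^(3/2) = 6.58×10⁻⁶ m³.
B = (4π×10⁻⁷ × 1.30 × 0.0003098) / (2 × 6.58×10⁻⁶) = 3.84×10⁻⁵ T.

B ≈ 38.4 μT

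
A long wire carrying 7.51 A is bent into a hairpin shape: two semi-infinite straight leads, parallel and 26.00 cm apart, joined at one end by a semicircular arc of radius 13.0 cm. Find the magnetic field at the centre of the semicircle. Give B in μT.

B ≈ 29.7 μT

The semicircular arc contributes B_arc = μ₀I·π/(4πR) = μ₀I/(4R) = 1.81×10⁻⁵ T.
Each semi-infinite lead is at perpendicular distance R = 0.13 m from the centre, with the perpendicular foot at its near end, so it contributes μ₀I/(4πR); both point the same way, together 1.16×10⁻⁵ T.
Arc and leads all point the same direction: B = 1.81×10⁻⁵ + 1.16×10⁻⁵ = 2.97×10⁻⁵ T.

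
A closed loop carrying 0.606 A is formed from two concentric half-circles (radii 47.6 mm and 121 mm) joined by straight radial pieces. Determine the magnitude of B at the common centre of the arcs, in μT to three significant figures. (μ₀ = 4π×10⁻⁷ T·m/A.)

The radial connectors point toward the centre, so dl × r̂ = 0 and they contribute nothing.
Each semicircle gives μ₀I/(4R): inner arc 4.00×10⁻⁶ T, outer arc 1.57×10⁻⁶ T.
The two arcs carry current in opposite angular senses, so their fields oppose: B = |4.00×10⁻⁶ − 1.57×10⁻⁶| = 2.43×10⁻⁶ T.

B ≈ 2.43 μT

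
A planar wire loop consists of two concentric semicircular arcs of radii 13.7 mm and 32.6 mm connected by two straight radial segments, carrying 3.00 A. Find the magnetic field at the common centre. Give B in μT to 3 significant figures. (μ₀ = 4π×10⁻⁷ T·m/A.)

The radial connectors point toward the centre, so dl × r̂ = 0 and they contribute nothing.
Each semicircle gives μ₀I/(4R): inner arc 6.88×10⁻⁵ T, outer arc 2.89×10⁻⁵ T.
The two arcs carry current in opposite angular senses, so their fields oppose: B = |6.88×10⁻⁵ − 2.89×10⁻⁵| = 3.99×10⁻⁵ T.

B ≈ 39.9 μT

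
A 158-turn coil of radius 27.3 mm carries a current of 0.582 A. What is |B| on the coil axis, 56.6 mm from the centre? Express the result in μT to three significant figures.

B ≈ 174 μT

For an N-turn flat coil, B = Nμ₀IR²/[2(R²+z²)^(3/2)] with R = 0.0273 m, z = 0.0566 m.
B = 158 × 1.10×10⁻⁶ T = 1.74×10⁻⁴ T.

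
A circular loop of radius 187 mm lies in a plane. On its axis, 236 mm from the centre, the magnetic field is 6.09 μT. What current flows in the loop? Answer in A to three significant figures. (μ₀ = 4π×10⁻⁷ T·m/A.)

On the axis of a loop, B = μ₀IR²/[2(R²+z²)^(3/2)], so I = 2B(R²+z²)^(3/2)/(μ₀R²).
R² + z² = 0.03497 + 0.0557 = 0.09067 m²; raised to 3/2 gives 2.73×10⁻² m³.
I = 2 × 6.09×10⁻⁶ × 2.73×10⁻² / (1.26×10⁻⁶ × 0.03497) = 7.57 A.

I ≈ 7.57 A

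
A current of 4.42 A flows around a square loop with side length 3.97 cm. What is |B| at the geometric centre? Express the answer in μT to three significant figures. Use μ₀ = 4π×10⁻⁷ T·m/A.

B ≈ 126 μT

Each side is a finite straight segment at perpendicular distance d = a/(2 tan(π/4)) = 0.01985 m from the centre, with end-angles ±π/4.
One side contributes B₁ = (μ₀I/4πd)·2 sin(π/4) = 3.15×10⁻⁵ T.
All 4 sides add in the same direction: B = 4 × 3.15×10⁻⁵ = 1.26×10⁻⁴ T.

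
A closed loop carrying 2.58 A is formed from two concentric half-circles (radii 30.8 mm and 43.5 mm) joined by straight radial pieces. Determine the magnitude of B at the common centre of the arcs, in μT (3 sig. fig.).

The radial connectors point toward the centre, so dl × r̂ = 0 and they contribute nothing.
Each semicircle gives μ₀I/(4R): inner arc 2.63×10⁻⁵ T, outer arc 1.86×10⁻⁵ T.
The two arcs carry current in opposite angular senses, so their fields oppose: B = |2.63×10⁻⁵ − 1.86×10⁻⁵| = 7.68×10⁻⁶ T.

B ≈ 7.68 μT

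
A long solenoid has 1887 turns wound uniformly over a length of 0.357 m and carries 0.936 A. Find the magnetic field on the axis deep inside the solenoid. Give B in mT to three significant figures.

B ≈ 6.22 mT

Inside a long solenoid, B = μ₀nI with n = 5286 turns/m.
B = 4π×10⁻⁷ × 5286 × 0.936 = 6.22×10⁻³ T.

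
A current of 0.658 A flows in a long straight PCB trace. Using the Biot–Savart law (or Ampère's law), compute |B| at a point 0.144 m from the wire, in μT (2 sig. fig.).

B ≈ 0.91 μT

For an infinitely long straight wire, B = μ₀I/(2πd).
B = (4π×10⁻⁷ × 0.658) / (2π × 0.144) = 9.14×10⁻⁷ T.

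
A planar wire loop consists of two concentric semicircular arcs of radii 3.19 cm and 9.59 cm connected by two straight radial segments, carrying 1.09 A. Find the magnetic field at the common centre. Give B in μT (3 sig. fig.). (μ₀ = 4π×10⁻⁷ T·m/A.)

The radial connectors point toward the centre, so dl × r̂ = 0 and they contribute nothing.
Each semicircle gives μ₀I/(4R): inner arc 1.07×10⁻⁵ T, outer arc 3.57×10⁻⁶ T.
The two arcs carry current in opposite angular senses, so their fields oppose: B = |1.07×10⁻⁵ − 3.57×10⁻⁶| = 7.16×10⁻⁶ T.

B ≈ 7.16 μT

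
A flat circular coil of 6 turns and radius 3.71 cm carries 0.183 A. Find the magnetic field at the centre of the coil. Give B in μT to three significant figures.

For an N-turn flat coil, B = Nμ₀I/(2R) with R = 0.0371 m.
B = 6 × 3.10×10⁻⁶ T = 1.86×10⁻⁵ T.

B ≈ 18.6 μT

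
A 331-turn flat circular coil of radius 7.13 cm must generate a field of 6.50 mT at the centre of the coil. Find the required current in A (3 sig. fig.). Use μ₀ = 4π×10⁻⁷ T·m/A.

I ≈ 2.23 A

For an N-turn coil, B = Nμ₀I/(2R) with R = 0.0713 m, so I = 2RB/(Nμ₀) = 2 × 0.0713 × 6.50×10⁻³ / (331 × 4π×10⁻⁷) = 2.23 A.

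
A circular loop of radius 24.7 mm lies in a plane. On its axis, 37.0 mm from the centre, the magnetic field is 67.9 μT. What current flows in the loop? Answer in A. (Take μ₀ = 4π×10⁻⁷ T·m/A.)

I ≈ 15.6 A

On the axis of a loop, B = μ₀IR²/[2(R²+z²)^(3/2)], so I = 2B(R²+z²)^(3/2)/(μ₀R²).
R² + z² = 0.0006101 + 0.001369 = 0.001979 m²; raised to 3/2 gives 8.80×10⁻⁵ m³.
I = 2 × 6.79×10⁻⁵ × 8.80×10⁻⁵ / (1.26×10⁻⁶ × 0.0006101) = 15.6 A.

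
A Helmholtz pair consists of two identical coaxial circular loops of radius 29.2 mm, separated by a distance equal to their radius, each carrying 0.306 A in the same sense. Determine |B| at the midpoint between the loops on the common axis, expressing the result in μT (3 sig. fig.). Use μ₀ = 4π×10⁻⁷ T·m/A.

B ≈ 9.42 μT

Each loop contributes B = μ₀IR²/[2(R²+z²)^(3/2)] on the axis, with z measured from that loop.
Loop 1 (z = 0.0146 m): B₁ = 4.71×10⁻⁶ T. Loop 2 (z = 0.0146 m): B₂ = 4.71×10⁻⁶ T.
The fields add: B = B₁ + B₂ = 9.42×10⁻⁶ T.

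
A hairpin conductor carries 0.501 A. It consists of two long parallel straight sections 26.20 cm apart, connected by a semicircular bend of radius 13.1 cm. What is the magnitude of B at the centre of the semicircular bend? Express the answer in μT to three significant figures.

B ≈ 1.97 μT

The semicircular arc contributes B_arc = μ₀I·π/(4πR) = μ₀I/(4R) = 1.20×10⁻⁶ T.
Each semi-infinite lead is at perpendicular distance R = 0.131 m from the centre, with the perpendicular foot at its near end, so it contributes μ₀I/(4πR); both point the same way, together 7.65×10⁻⁷ T.
Arc and leads all point the same direction: B = 1.20×10⁻⁶ + 7.65×10⁻⁷ = 1.97×10⁻⁶ T.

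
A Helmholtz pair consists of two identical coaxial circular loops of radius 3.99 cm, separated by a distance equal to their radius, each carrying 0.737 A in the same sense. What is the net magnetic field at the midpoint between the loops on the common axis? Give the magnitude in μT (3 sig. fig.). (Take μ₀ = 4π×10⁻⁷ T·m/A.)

B ≈ 16.6 μT

Each loop contributes B = μ₀IR²/[2(R²+z²)^(3/2)] on the axis, with z measured from that loop.
Loop 1 (z = 0.01995 m): B₁ = 8.30×10⁻⁶ T. Loop 2 (z = 0.01995 m): B₂ = 8.30×10⁻⁶ T.
The fields add: B = B₁ + B₂ = 1.66×10⁻⁵ T.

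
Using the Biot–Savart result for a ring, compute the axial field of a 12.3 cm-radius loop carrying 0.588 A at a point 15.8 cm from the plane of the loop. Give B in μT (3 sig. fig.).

B ≈ 0.696 μT

On the axis of a circular loop, B = μ₀IR² / [2(R²+z²)^(3/2)].
R² + z² = (0.123)² + (0.158)² = 0.04009 m², and (R²+z²)^(3/2) = 8.03×10⁻³ m³.
B = (4π×10⁻⁷ × 0.588 × 0.01513) / (2 × 8.03×10⁻³) = 6.96×10⁻⁷ T.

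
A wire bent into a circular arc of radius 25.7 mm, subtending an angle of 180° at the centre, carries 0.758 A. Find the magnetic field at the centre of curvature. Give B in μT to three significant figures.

The Biot–Savart field of a circular arc at its centre is B = μ₀Iφ/(4πR), with φ = 3.142 rad.
B = (4π×10⁻⁷ × 0.758 × 3.142) / (4π × 0.0257) = 9.27×10⁻⁶ T.

B ≈ 9.27 μT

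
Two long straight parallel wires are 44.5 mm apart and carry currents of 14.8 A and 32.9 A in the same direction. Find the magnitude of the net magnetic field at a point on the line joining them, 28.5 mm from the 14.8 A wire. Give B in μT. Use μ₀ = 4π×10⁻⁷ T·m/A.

Each long wire gives B = μ₀I/(2πd). Distances are d₁ = 0.0285 m and d₂ = 0.016 m.
B₁ = 1.04×10⁻⁴ T, B₂ = 4.11×10⁻⁴ T.
Between parallel currents the two contributions point in opposite directions, so they subtract. B = |B₁ − B₂| = |1.04×10⁻⁴ − 4.11×10⁻⁴| = 3.07×10⁻⁴ T.

B ≈ 307 μT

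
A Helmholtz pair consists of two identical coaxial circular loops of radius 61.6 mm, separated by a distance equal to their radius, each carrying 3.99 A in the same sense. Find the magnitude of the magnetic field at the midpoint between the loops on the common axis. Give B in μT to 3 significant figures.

Each loop contributes B = μ₀IR²/[2(R²+z²)^(3/2)] on the axis, with z measured from that loop.
Loop 1 (z = 0.0308 m): B₁ = 2.91×10⁻⁵ T. Loop 2 (z = 0.0308 m): B₂ = 2.91×10⁻⁵ T.
The fields add: B = B₁ + B₂ = 5.82×10⁻⁵ T.

B ≈ 58.2 μT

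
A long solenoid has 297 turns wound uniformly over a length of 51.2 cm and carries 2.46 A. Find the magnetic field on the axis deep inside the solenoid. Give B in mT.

Inside a long solenoid, B = μ₀nI with n = 580.1 turns/m.
B = 4π×10⁻⁷ × 580.1 × 2.46 = 1.79×10⁻³ T.

B ≈ 1.79 mT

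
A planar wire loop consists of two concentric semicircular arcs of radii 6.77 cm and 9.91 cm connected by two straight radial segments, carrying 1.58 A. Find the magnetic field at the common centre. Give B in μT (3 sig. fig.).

The radial connectors point toward the centre, so dl × r̂ = 0 and they contribute nothing.
Each semicircle gives μ₀I/(4R): inner arc 7.33×10⁻⁶ T, outer arc 5.01×10⁻⁶ T.
The two arcs carry current in opposite angular senses, so their fields oppose: B = |7.33×10⁻⁶ − 5.01×10⁻⁶| = 2.32×10⁻⁶ T.

B ≈ 2.32 μT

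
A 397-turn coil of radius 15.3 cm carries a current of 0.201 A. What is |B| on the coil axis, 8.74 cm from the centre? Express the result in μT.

For an N-turn flat coil, B = Nμ₀IR²/[2(R²+z²)^(3/2)] with R = 0.153 m, z = 0.0874 m.
B = 397 × 5.40×10⁻⁷ T = 2.15×10⁻⁴ T.

B ≈ 215 μT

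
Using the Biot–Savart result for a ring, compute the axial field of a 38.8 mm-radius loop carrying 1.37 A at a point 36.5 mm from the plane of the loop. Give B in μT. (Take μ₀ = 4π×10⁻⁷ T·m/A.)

B ≈ 8.57 μT

On the axis of a circular loop, B = μ₀IR² / [2(R²+z²)^(3/2)].
R² + z² = (0.0388)² + (0.0365)² = 0.002838 m², and (R²+z²)^(3/2) = 1.51×10⁻⁴ m³.
B = (4π×10⁻⁷ × 1.37 × 0.001505) / (2 × 1.51×10⁻⁴) = 8.57×10⁻⁶ T.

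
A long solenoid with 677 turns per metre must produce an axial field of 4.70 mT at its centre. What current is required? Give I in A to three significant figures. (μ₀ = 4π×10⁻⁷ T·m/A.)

Inside a long solenoid B = μ₀nI with n = 677 m⁻¹, so I = B/(μ₀n).
I = 4.70×10⁻³ / (4π×10⁻⁷ × 677) = 5.52 A.

I ≈ 5.52 A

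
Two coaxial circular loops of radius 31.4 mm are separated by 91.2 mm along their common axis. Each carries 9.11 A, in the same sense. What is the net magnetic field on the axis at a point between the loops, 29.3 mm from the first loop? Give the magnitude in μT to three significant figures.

B ≈ 88.1 μT

Each loop contributes B = μ₀IR²/[2(R²+z²)^(3/2)] on the axis, with z measured from that loop.
Loop 1 (z = 0.0293 m): B₁ = 7.12×10⁻⁵ T. Loop 2 (z = 0.0619 m): B₂ = 1.69×10⁻⁵ T.
The fields add: B = B₁ + B₂ = 8.81×10⁻⁵ T.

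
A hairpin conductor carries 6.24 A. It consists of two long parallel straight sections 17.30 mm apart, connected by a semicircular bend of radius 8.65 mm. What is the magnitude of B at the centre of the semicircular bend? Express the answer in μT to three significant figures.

The semicircular arc contributes B_arc = μ₀I·π/(4πR) = μ₀I/(4R) = 2.27×10⁻⁴ T.
Each semi-infinite lead is at perpendicular distance R = 0.00865 m from the centre, with the perpendicular foot at its near end, so it contributes μ₀I/(4πR); both point the same way, together 1.44×10⁻⁴ T.
Arc and leads all point the same direction: B = 2.27×10⁻⁴ + 1.44×10⁻⁴ = 3.71×10⁻⁴ T.

B ≈ 371 μT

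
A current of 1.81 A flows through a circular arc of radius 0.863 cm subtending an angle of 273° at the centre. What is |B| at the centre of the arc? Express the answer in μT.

B ≈ 99.9 μT

The Biot–Savart field of a circular arc at its centre is B = μ₀Iφ/(4πR), with φ = 4.765 rad.
B = (4π×10⁻⁷ × 1.81 × 4.765) / (4π × 0.00863) = 9.99×10⁻⁵ T.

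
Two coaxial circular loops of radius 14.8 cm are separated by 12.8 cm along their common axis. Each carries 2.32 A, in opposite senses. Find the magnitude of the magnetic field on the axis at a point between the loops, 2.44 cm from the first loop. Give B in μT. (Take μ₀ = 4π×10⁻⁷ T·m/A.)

B ≈ 4.05 μT

Each loop contributes B = μ₀IR²/[2(R²+z²)^(3/2)] on the axis, with z measured from that loop.
Loop 1 (z = 0.0244 m): B₁ = 9.46×10⁻⁶ T. Loop 2 (z = 0.1036 m): B₂ = 5.42×10⁻⁶ T.
The fields oppose: B = |B₁ − B₂| = 4.05×10⁻⁶ T.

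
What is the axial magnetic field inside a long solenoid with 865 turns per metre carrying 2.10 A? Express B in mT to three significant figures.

Inside a long solenoid, B = μ₀nI with n = 865 turns/m.
B = 4π×10⁻⁷ × 865 × 2.10 = 2.28×10⁻³ T.

B ≈ 2.28 mT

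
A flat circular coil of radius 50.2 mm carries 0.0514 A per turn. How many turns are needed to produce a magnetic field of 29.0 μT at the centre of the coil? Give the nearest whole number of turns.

For an N-turn coil, B = Nμ₀I/(2R). A single turn gives B₁ = 6.43×10⁻⁷ T with R = 0.0502 m.
N = B/B₁ = 2.90×10⁻⁵ / 6.43×10⁻⁷ = 45.08.

N = 45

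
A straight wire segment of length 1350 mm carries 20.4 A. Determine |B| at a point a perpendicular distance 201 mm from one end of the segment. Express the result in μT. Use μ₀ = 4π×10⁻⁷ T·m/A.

B ≈ 10.0 μT

For a finite straight segment, B = (μ₀I/4πd)(sinθ₁ + sinθ₂), where θ₁, θ₂ are the angles from the perpendicular to each end.
The perpendicular foot is at one end, so the two end-offsets along the wire are 0 and L = 1.35 m.
sinθ₁ = 0/√(0²+0.201²) = 0.0000; sinθ₂ = 1.35/√(1.35²+0.201²) = 0.9891.
B = (4π×10⁻⁷ × 20.4) / (4π × 0.201) × (0.0000 + 0.9891) = 1.00×10⁻⁵ T.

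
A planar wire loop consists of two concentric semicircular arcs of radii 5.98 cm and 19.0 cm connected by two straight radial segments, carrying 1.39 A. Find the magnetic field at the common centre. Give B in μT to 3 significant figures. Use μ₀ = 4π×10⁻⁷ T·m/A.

The radial connectors point toward the centre, so dl × r̂ = 0 and they contribute nothing.
Each semicircle gives μ₀I/(4R): inner arc 7.30×10⁻⁶ T, outer arc 2.30×10⁻⁶ T.
The two arcs carry current in opposite angular senses, so their fields oppose: B = |7.30×10⁻⁶ − 2.30×10⁻⁶| = 5.00×10⁻⁶ T.

B ≈ 5.00 μT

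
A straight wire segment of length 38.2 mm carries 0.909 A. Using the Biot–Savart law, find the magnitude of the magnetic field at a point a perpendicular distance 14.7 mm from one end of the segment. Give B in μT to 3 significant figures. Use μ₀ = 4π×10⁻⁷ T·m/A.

For a finite straight segment, B = (μ₀I/4πd)(sinθ₁ + sinθ₂), where θ₁, θ₂ are the angles from the perpendicular to each end.
The perpendicular foot is at one end, so the two end-offsets along the wire are 0 and L = 0.0382 m.
sinθ₁ = 0/√(0²+0.0147²) = 0.0000; sinθ₂ = 0.0382/√(0.0382²+0.0147²) = 0.9333.
B = (4π×10⁻⁷ × 0.909) / (4π × 0.0147) × (0.0000 + 0.9333) = 5.77×10⁻⁶ T.

B ≈ 5.77 μT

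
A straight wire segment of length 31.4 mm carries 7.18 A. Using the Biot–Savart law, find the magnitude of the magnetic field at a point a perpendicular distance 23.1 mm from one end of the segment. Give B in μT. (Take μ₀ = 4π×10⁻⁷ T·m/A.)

For a finite straight segment, B = (μ₀I/4πd)(sinθ₁ + sinθ₂), where θ₁, θ₂ are the angles from the perpendicular to each end.
The perpendicular foot is at one end, so the two end-offsets along the wire are 0 and L = 0.0314 m.
sinθ₁ = 0/√(0²+0.0231²) = 0.0000; sinθ₂ = 0.0314/√(0.0314²+0.0231²) = 0.8055.
B = (4π×10⁻⁷ × 7.18) / (4π × 0.0231) × (0.0000 + 0.8055) = 2.50×10⁻⁵ T.

B ≈ 25.0 μT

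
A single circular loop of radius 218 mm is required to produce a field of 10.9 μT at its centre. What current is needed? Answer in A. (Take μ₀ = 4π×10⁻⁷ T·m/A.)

I ≈ 3.78 A

At the centre of a circular loop B = μ₀I/(2R), so I = 2RB/μ₀.
With R = 0.218 m, I = 2 × 0.218 × 1.09×10⁻⁵ / (4π×10⁻⁷) = 3.78 A.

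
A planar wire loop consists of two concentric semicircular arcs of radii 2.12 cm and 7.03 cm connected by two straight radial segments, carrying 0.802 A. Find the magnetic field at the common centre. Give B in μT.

B ≈ 8.30 μT

The radial connectors point toward the centre, so dl × r̂ = 0 and they contribute nothing.
Each semicircle gives μ₀I/(4R): inner arc 1.19×10⁻⁵ T, outer arc 3.58×10⁻⁶ T.
The two arcs carry current in opposite angular senses, so their fields oppose: B = |1.19×10⁻⁵ − 3.58×10⁻⁶| = 8.30×10⁻⁶ T.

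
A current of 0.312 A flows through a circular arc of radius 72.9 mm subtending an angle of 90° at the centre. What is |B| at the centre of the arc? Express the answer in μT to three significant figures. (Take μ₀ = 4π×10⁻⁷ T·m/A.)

The Biot–Savart field of a circular arc at its centre is B = μ₀Iφ/(4πR), with φ = 1.571 rad.
B = (4π×10⁻⁷ × 0.312 × 1.571) / (4π × 0.0729) = 6.72×10⁻⁷ T.

B ≈ 0.672 μT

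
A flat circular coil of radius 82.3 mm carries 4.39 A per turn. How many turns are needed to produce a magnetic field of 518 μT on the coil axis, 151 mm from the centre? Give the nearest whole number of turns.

For an N-turn coil, B = Nμ₀IR²/[2(R²+z²)^(3/2)]. A single turn gives B₁ = 3.67×10⁻⁶ T with R = 0.0823 m, z = 0.151 m.
N = B/B₁ = 5.18×10⁻⁴ / 3.67×10⁻⁶ = 141.01.

N = 141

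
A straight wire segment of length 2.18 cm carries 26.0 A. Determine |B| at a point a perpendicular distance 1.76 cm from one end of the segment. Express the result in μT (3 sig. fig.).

For a finite straight segment, B = (μ₀I/4πd)(sinθ₁ + sinθ₂), where θ₁, θ₂ are the angles from the perpendicular to each end.
The perpendicular foot is at one end, so the two end-offsets along the wire are 0 and L = 0.0218 m.
sinθ₁ = 0/√(0²+0.0176²) = 0.0000; sinθ₂ = 0.0218/√(0.0218²+0.0176²) = 0.7781.
B = (4π×10⁻⁷ × 26.0) / (4π × 0.0176) × (0.0000 + 0.7781) = 1.15×10⁻⁴ T.

B ≈ 115 μT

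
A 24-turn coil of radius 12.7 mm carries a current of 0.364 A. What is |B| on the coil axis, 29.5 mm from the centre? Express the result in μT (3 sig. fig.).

For an N-turn flat coil, B = Nμ₀IR²/[2(R²+z²)^(3/2)] with R = 0.0127 m, z = 0.0295 m.
B = 24 × 1.11×10⁻⁶ T = 2.67×10⁻⁵ T.

B ≈ 26.7 μT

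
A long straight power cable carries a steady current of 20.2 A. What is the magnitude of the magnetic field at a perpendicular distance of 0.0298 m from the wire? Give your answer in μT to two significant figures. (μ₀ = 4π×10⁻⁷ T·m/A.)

For an infinitely long straight wire, B = μ₀I/(2πd).
B = (4π×10⁻⁷ × 20.2) / (2π × 0.0298) = 1.36×10⁻⁴ T.

B ≈ 140 μT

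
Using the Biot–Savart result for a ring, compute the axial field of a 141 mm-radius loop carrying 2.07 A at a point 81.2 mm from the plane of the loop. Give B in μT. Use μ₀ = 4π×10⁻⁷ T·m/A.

B ≈ 6.00 μT

On the axis of a circular loop, B = μ₀IR² / [2(R²+z²)^(3/2)].
R² + z² = (0.141)² + (0.0812)² = 0.02647 m², and (R²+z²)^(3/2) = 4.31×10⁻³ m³.
B = (4π×10⁻⁷ × 2.07 × 0.01988) / (2 × 4.31×10⁻³) = 6.00×10⁻⁶ T.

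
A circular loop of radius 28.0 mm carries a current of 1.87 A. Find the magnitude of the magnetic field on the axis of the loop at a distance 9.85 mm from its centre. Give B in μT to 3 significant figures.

B ≈ 35.2 μT

On the axis of a circular loop, B = μ₀IR² / [2(R²+z²)^(3/2)].
R² + z² = (0.028)² + (0.00985)² = 0.000881 m², and (R²+z²)^(3/2) = 2.62×10⁻⁵ m³.
B = (4π×10⁻⁷ × 1.87 × 0.000784) / (2 × 2.62×10⁻⁵) = 3.52×10⁻⁵ T.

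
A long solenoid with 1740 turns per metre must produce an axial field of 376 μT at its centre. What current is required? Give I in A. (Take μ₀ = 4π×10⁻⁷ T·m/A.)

I ≈ 0.172 A

Inside a long solenoid B = μ₀nI with n = 1740 m⁻¹, so I = B/(μ₀n).
I = 3.76×10⁻⁴ / (4π×10⁻⁷ × 1740) = 0.172 A.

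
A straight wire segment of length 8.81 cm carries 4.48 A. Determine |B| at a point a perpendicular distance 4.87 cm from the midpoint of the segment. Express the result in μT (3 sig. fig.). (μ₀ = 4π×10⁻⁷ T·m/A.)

B ≈ 12.3 μT

For a finite straight segment, B = (μ₀I/4πd)(sinθ₁ + sinθ₂), where θ₁, θ₂ are the angles from the perpendicular to each end.
The perpendicular from the point meets the wire at its midpoint, so each end is L/2 = 0.04405 m away along the wire.
sinθ₁ = 0.04405/√(0.04405²+0.0487²) = 0.6708; sinθ₂ = 0.04405/√(0.04405²+0.0487²) = 0.6708.
B = (4π×10⁻⁷ × 4.48) / (4π × 0.0487) × (0.6708 + 0.6708) = 1.23×10⁻⁵ T.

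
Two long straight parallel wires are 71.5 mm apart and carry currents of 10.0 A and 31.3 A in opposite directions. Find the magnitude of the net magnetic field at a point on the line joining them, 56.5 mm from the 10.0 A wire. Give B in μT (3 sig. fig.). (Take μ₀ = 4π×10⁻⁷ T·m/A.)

B ≈ 453 μT

Each long wire gives B = μ₀I/(2πd). Distances are d₁ = 0.0565 m and d₂ = 0.015 m.
B₁ = 3.54×10⁻⁵ T, B₂ = 4.17×10⁻⁴ T.
Between antiparallel currents both contributions point the same way, so they add. B = B₁ + B₂ = 3.54×10⁻⁵ + 4.17×10⁻⁴ = 4.53×10⁻⁴ T.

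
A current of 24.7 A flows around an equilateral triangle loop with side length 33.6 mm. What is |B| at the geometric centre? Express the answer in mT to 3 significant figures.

B ≈ 1.32 mT

Each side is a finite straight segment at perpendicular distance d = a/(2 tan(π/3)) = 0.009699 m from the centre, with end-angles ±π/3.
One side contributes B₁ = (μ₀I/4πd)·2 sin(π/3) = 4.41×10⁻⁴ T.
All 3 sides add in the same direction: B = 3 × 4.41×10⁻⁴ = 1.32×10⁻³ T.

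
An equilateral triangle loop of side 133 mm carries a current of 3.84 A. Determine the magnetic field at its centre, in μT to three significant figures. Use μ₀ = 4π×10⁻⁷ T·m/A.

B ≈ 52.0 μT

Each side is a finite straight segment at perpendicular distance d = a/(2 tan(π/3)) = 0.03839 m from the centre, with end-angles ±π/3.
One side contributes B₁ = (μ₀I/4πd)·2 sin(π/3) = 1.73×10⁻⁵ T.
All 3 sides add in the same direction: B = 3 × 1.73×10⁻⁵ = 5.20×10⁻⁵ T.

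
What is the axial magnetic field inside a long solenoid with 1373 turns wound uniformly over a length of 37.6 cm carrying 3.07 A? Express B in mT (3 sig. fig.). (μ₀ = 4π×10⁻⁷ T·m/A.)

B ≈ 14.1 mT

Inside a long solenoid, B = μ₀nI with n = 3652 turns/m.
B = 4π×10⁻⁷ × 3652 × 3.07 = 1.41×10⁻² T.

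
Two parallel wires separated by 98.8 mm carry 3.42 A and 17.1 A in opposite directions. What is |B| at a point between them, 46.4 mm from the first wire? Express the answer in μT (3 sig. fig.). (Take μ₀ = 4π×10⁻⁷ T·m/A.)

B ≈ 80.0 μT

Each long wire gives B = μ₀I/(2πd). Distances are d₁ = 0.0464 m and d₂ = 0.0524 m.
B₁ = 1.47×10⁻⁵ T, B₂ = 6.53×10⁻⁵ T.
Between antiparallel currents both contributions point the same way, so they add. B = B₁ + B₂ = 1.47×10⁻⁵ + 6.53×10⁻⁵ = 8.00×10⁻⁵ T.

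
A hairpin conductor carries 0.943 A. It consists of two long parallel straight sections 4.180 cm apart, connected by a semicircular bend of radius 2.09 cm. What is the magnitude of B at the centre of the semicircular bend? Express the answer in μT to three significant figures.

The semicircular arc contributes B_arc = μ₀I·π/(4πR) = μ₀I/(4R) = 1.42×10⁻⁵ T.
Each semi-infinite lead is at perpendicular distance R = 0.0209 m from the centre, with the perpendicular foot at its near end, so it contributes μ₀I/(4πR); both point the same way, together 9.02×10⁻⁶ T.
Arc and leads all point the same direction: B = 1.42×10⁻⁵ + 9.02×10⁻⁶ = 2.32×10⁻⁵ T.

B ≈ 23.2 μT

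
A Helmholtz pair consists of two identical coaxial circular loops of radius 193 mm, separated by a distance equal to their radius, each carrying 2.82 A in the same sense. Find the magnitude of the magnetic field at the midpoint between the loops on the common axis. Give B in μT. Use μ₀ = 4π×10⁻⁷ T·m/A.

Each loop contributes B = μ₀IR²/[2(R²+z²)^(3/2)] on the axis, with z measured from that loop.
Loop 1 (z = 0.0965 m): B₁ = 6.57×10⁻⁶ T. Loop 2 (z = 0.0965 m): B₂ = 6.57×10⁻⁶ T.
The fields add: B = B₁ + B₂ = 1.31×10⁻⁵ T.

B ≈ 13.1 μT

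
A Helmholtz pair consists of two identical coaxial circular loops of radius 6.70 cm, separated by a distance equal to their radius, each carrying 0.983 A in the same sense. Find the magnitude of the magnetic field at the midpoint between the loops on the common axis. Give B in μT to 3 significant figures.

Each loop contributes B = μ₀IR²/[2(R²+z²)^(3/2)] on the axis, with z measured from that loop.
Loop 1 (z = 0.0335 m): B₁ = 6.60×10⁻⁶ T. Loop 2 (z = 0.0335 m): B₂ = 6.60×10⁻⁶ T.
The fields add: B = B₁ + B₂ = 1.32×10⁻⁵ T.

B ≈ 13.2 μT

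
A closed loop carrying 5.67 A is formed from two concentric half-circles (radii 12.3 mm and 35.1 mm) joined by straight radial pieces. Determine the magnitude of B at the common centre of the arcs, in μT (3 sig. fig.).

B ≈ 94.1 μT

The radial connectors point toward the centre, so dl × r̂ = 0 and they contribute nothing.
Each semicircle gives μ₀I/(4R): inner arc 1.45×10⁻⁴ T, outer arc 5.07×10⁻⁵ T.
The two arcs carry current in opposite angular senses, so their fields oppose: B = |1.45×10⁻⁴ − 5.07×10⁻⁵| = 9.41×10⁻⁵ T.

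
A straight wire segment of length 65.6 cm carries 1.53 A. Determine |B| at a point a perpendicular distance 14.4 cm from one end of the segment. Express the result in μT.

For a finite straight segment, B = (μ₀I/4πd)(sinθ₁ + sinθ₂), where θ₁, θ₂ are the angles from the perpendicular to each end.
The perpendicular foot is at one end, so the two end-offsets along the wire are 0 and L = 0.656 m.
sinθ₁ = 0/√(0²+0.144²) = 0.0000; sinθ₂ = 0.656/√(0.656²+0.144²) = 0.9767.
B = (4π×10⁻⁷ × 1.53) / (4π × 0.144) × (0.0000 + 0.9767) = 1.04×10⁻⁶ T.

B ≈ 1.04 μT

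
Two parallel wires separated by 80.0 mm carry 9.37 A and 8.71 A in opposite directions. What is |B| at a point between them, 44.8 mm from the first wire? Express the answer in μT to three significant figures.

B ≈ 91.3 μT

Each long wire gives B = μ₀I/(2πd). Distances are d₁ = 0.0448 m and d₂ = 0.0352 m.
B₁ = 4.18×10⁻⁵ T, B₂ = 4.95×10⁻⁵ T.
Between antiparallel currents both contributions point the same way, so they add. B = B₁ + B₂ = 4.18×10⁻⁵ + 4.95×10⁻⁵ = 9.13×10⁻⁵ T.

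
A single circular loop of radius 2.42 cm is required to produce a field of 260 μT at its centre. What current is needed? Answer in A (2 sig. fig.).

At the centre of a circular loop B = μ₀I/(2R), so I = 2RB/μ₀.
With R = 0.0242 m, I = 2 × 0.0242 × 2.60×10⁻⁴ / (4π×10⁻⁷) = 10.0 A.

I ≈ 10 A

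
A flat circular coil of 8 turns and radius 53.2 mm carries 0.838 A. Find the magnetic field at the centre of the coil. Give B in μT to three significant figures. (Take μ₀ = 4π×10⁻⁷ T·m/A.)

For an N-turn flat coil, B = Nμ₀I/(2R) with R = 0.0532 m.
B = 8 × 9.90×10⁻⁶ T = 7.92×10⁻⁵ T.

B ≈ 79.2 μT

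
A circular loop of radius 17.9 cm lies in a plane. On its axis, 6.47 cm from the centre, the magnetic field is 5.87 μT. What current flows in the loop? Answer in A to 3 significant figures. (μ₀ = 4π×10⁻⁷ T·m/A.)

I ≈ 2.01 A

On the axis of a loop, B = μ₀IR²/[2(R²+z²)^(3/2)], so I = 2B(R²+z²)^(3/2)/(μ₀R²).
R² + z² = 0.03204 + 0.004186 = 0.03623 m²; raised to 3/2 gives 6.90×10⁻³ m³.
I = 2 × 5.87×10⁻⁶ × 6.90×10⁻³ / (1.26×10⁻⁶ × 0.03204) = 2.01 A.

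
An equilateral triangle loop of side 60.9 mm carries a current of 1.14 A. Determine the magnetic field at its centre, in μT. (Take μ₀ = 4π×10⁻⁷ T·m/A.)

B ≈ 33.7 μT

Each side is a finite straight segment at perpendicular distance d = a/(2 tan(π/3)) = 0.01758 m from the centre, with end-angles ±π/3.
One side contributes B₁ = (μ₀I/4πd)·2 sin(π/3) = 1.12×10⁻⁵ T.
All 3 sides add in the same direction: B = 3 × 1.12×10⁻⁵ = 3.37×10⁻⁵ T.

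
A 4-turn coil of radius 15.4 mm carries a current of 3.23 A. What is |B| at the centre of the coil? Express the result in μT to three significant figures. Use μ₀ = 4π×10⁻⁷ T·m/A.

For an N-turn flat coil, B = Nμ₀I/(2R) with R = 0.0154 m.
B = 4 × 1.32×10⁻⁴ T = 5.27×10⁻⁴ T.

B ≈ 527 μT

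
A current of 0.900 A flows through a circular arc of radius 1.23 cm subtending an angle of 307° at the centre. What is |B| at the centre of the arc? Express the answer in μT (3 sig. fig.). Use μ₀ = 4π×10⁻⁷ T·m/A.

The Biot–Savart field of a circular arc at its centre is B = μ₀Iφ/(4πR), with φ = 5.358 rad.
B = (4π×10⁻⁷ × 0.900 × 5.358) / (4π × 0.0123) = 3.92×10⁻⁵ T.

B ≈ 39.2 μT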